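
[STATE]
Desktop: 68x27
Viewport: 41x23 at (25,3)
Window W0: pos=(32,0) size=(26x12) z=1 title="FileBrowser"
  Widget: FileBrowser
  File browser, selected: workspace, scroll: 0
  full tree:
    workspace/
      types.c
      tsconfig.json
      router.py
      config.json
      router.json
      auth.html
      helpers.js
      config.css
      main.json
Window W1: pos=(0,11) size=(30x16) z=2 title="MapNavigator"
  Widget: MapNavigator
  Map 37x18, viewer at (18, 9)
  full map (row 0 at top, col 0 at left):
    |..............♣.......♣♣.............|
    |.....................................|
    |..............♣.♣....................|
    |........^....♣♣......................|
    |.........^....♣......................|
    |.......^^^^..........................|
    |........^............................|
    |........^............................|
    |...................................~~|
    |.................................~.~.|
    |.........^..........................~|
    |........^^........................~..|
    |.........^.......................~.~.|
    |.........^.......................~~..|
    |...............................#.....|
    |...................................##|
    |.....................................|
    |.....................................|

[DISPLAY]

       ┃> [-] workspace/        ┃        
       ┃    types.c             ┃        
       ┃    tsconfig.json       ┃        
       ┃    router.py           ┃        
       ┃    config.json         ┃        
       ┃    router.json         ┃        
       ┃    auth.html           ┃        
       ┃    helpers.js          ┃        
━━━━┓  ┗━━━━━━━━━━━━━━━━━━━━━━━━┛        
    ┃                                    
────┨                                    
....┃                                    
....┃                                    
....┃                                    
....┃                                    
....┃                                    
....┃                                    
....┃                                    
....┃                                    
....┃                                    
....┃                                    
....┃                                    
...#┃                                    


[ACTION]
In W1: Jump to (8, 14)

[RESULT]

       ┃> [-] workspace/        ┃        
       ┃    types.c             ┃        
       ┃    tsconfig.json       ┃        
       ┃    router.py           ┃        
       ┃    config.json         ┃        
       ┃    router.json         ┃        
       ┃    auth.html           ┃        
       ┃    helpers.js          ┃        
━━━━┓  ┗━━━━━━━━━━━━━━━━━━━━━━━━┛        
    ┃                                    
────┨                                    
....┃                                    
....┃                                    
....┃                                    
....┃                                    
....┃                                    
....┃                                    
....┃                                    
....┃                                    
....┃                                    
....┃                                    
    ┃                                    
    ┃                                    


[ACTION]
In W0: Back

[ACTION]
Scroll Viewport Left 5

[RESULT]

            ┃> [-] workspace/        ┃   
            ┃    types.c             ┃   
            ┃    tsconfig.json       ┃   
            ┃    router.py           ┃   
            ┃    config.json         ┃   
            ┃    router.json         ┃   
            ┃    auth.html           ┃   
            ┃    helpers.js          ┃   
━━━━━━━━━┓  ┗━━━━━━━━━━━━━━━━━━━━━━━━┛   
         ┃                               
─────────┨                               
.........┃                               
.........┃                               
.........┃                               
.........┃                               
.........┃                               
.........┃                               
.........┃                               
.........┃                               
.........┃                               
.........┃                               
         ┃                               
         ┃                               


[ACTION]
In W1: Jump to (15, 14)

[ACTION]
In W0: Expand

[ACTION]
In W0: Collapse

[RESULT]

            ┃> [+] workspace/        ┃   
            ┃                        ┃   
            ┃                        ┃   
            ┃                        ┃   
            ┃                        ┃   
            ┃                        ┃   
            ┃                        ┃   
            ┃                        ┃   
━━━━━━━━━┓  ┗━━━━━━━━━━━━━━━━━━━━━━━━┛   
         ┃                               
─────────┨                               
.........┃                               
.........┃                               
.........┃                               
.........┃                               
.........┃                               
.........┃                               
.........┃                               
.........┃                               
.........┃                               
.........┃                               
         ┃                               
         ┃                               


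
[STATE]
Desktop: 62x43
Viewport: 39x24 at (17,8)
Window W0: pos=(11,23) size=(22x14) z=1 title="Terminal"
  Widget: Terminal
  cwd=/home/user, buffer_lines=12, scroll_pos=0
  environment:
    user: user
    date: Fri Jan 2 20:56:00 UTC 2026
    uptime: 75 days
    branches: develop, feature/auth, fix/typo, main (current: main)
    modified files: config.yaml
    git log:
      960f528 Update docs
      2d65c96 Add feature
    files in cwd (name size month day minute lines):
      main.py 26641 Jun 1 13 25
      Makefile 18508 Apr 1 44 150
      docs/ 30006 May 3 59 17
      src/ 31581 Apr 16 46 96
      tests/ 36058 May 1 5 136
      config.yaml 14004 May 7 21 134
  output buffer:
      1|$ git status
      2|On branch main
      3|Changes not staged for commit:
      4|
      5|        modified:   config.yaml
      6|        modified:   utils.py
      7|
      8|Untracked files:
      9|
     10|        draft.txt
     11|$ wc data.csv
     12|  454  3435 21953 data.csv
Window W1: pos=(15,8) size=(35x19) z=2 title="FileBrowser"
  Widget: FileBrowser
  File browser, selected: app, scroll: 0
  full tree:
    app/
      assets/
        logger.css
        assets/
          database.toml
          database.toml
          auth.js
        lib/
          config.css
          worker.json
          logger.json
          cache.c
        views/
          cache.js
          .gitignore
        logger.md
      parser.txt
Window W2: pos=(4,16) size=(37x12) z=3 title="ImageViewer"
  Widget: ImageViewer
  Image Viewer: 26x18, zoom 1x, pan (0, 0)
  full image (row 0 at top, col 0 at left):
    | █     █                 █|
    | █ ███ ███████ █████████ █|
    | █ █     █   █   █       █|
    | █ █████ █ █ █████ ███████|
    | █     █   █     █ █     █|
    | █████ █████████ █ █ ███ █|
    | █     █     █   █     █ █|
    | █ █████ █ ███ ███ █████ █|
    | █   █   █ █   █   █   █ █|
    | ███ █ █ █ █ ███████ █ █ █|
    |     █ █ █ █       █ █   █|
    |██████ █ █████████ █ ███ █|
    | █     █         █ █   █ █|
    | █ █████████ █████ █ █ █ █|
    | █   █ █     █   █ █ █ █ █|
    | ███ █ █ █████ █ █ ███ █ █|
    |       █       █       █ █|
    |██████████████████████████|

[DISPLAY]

━━━━━━━━━━━━━━━━━━━━━━━━━━━━━━━━┓      
FileBrowser                     ┃      
────────────────────────────────┨      
 [-] app/                       ┃      
   [+] assets/                  ┃      
   parser.txt                   ┃      
                                ┃      
                                ┃      
━━━━━━━━━━━━━━━━━━━━━━━┓        ┃      
                       ┃        ┃      
───────────────────────┨        ┃      
             █         ┃        ┃      
██ █████████ █         ┃        ┃      
 █   █       █         ┃        ┃      
 █████ ███████         ┃        ┃      
     █ █     █         ┃        ┃      
████ █ █ ███ █         ┃        ┃      
 █   █     █ █         ┃        ┃      
██ ███ █████ █         ┃━━━━━━━━┛      
━━━━━━━━━━━━━━━━━━━━━━━┛               
es not staged f┃                       
               ┃                       
   modified:   ┃                       
   modified:   ┃                       


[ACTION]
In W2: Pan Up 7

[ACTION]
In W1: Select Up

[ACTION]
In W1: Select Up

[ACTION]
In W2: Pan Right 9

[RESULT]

━━━━━━━━━━━━━━━━━━━━━━━━━━━━━━━━┓      
FileBrowser                     ┃      
────────────────────────────────┨      
 [-] app/                       ┃      
   [+] assets/                  ┃      
   parser.txt                   ┃      
                                ┃      
                                ┃      
━━━━━━━━━━━━━━━━━━━━━━━┓        ┃      
                       ┃        ┃      
───────────────────────┨        ┃      
    █                  ┃        ┃      
███ █                  ┃        ┃      
    █                  ┃        ┃      
█████                  ┃        ┃      
    █                  ┃        ┃      
███ █                  ┃        ┃      
  █ █                  ┃        ┃      
███ █                  ┃━━━━━━━━┛      
━━━━━━━━━━━━━━━━━━━━━━━┛               
es not staged f┃                       
               ┃                       
   modified:   ┃                       
   modified:   ┃                       


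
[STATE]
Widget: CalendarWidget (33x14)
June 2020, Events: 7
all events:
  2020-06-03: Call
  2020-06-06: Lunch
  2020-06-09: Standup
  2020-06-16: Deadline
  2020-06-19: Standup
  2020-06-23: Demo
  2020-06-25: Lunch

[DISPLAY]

            June 2020            
Mo Tu We Th Fr Sa Su             
 1  2  3*  4  5  6*  7           
 8  9* 10 11 12 13 14            
15 16* 17 18 19* 20 21           
22 23* 24 25* 26 27 28           
29 30                            
                                 
                                 
                                 
                                 
                                 
                                 
                                 


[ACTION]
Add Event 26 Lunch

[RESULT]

            June 2020            
Mo Tu We Th Fr Sa Su             
 1  2  3*  4  5  6*  7           
 8  9* 10 11 12 13 14            
15 16* 17 18 19* 20 21           
22 23* 24 25* 26* 27 28          
29 30                            
                                 
                                 
                                 
                                 
                                 
                                 
                                 


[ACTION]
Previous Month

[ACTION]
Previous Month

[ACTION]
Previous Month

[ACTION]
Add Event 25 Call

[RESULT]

            March 2020           
Mo Tu We Th Fr Sa Su             
                   1             
 2  3  4  5  6  7  8             
 9 10 11 12 13 14 15             
16 17 18 19 20 21 22             
23 24 25* 26 27 28 29            
30 31                            
                                 
                                 
                                 
                                 
                                 
                                 


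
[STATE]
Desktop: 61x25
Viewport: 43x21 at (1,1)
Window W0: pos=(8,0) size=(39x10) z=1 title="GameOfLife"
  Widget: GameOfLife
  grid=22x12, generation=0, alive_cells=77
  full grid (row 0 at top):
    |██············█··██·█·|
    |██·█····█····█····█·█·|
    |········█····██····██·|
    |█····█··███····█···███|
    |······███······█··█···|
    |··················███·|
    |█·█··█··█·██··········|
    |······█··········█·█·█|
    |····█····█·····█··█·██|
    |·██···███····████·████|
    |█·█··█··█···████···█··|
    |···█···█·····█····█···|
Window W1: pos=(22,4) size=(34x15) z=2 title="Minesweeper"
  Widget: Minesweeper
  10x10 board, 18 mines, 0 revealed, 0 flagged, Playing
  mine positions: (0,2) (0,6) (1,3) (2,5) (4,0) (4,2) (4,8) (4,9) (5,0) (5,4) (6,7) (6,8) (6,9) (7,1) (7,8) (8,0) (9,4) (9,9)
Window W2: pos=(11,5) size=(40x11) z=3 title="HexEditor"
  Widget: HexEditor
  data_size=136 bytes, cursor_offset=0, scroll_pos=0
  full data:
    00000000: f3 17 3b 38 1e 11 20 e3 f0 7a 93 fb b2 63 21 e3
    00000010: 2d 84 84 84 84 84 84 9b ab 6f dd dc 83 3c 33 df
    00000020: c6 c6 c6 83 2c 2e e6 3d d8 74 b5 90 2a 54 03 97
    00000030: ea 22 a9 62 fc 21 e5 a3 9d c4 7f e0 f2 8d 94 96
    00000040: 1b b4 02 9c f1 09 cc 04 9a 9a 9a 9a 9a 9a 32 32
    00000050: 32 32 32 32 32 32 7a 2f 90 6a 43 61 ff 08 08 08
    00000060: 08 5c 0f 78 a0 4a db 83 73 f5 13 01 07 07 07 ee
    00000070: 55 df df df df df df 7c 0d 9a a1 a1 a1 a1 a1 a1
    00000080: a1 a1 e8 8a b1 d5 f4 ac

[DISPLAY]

       ┃ GameOfLife                        
       ┠───────────────────────────────────
       ┃Gen: 0                             
       ┃█····█··███··┏━━━━━━━━━━━━━━━━━━━━━
       ┃··┏━━━━━━━━━━━━━━━━━━━━━━━━━━━━━━━━
       ┃··┃ HexEditor                      
       ┃█·┠────────────────────────────────
       ┃··┃00000000  F3 17 3b 38 1e 11 20 e
       ┗━━┃00000010  2d 84 84 84 84 84 84 9
          ┃00000020  c6 c6 c6 83 2c 2e e6 3
          ┃00000030  ea 22 a9 62 fc 21 e5 a
          ┃00000040  1b b4 02 9c f1 09 cc 0
          ┃00000050  32 32 32 32 32 32 7a 2
          ┃00000060  08 5c 0f 78 a0 4a db 8
          ┗━━━━━━━━━━━━━━━━━━━━━━━━━━━━━━━━
                     ┃■■■■■■■■■■           
                     ┃                     
                     ┗━━━━━━━━━━━━━━━━━━━━━
                                           
                                           
                                           


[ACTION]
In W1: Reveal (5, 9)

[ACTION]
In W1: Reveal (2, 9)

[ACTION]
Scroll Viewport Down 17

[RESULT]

       ┃█····█··███··┏━━━━━━━━━━━━━━━━━━━━━
       ┃··┏━━━━━━━━━━━━━━━━━━━━━━━━━━━━━━━━
       ┃··┃ HexEditor                      
       ┃█·┠────────────────────────────────
       ┃··┃00000000  F3 17 3b 38 1e 11 20 e
       ┗━━┃00000010  2d 84 84 84 84 84 84 9
          ┃00000020  c6 c6 c6 83 2c 2e e6 3
          ┃00000030  ea 22 a9 62 fc 21 e5 a
          ┃00000040  1b b4 02 9c f1 09 cc 0
          ┃00000050  32 32 32 32 32 32 7a 2
          ┃00000060  08 5c 0f 78 a0 4a db 8
          ┗━━━━━━━━━━━━━━━━━━━━━━━━━━━━━━━━
                     ┃■■■■■■■■■■           
                     ┃                     
                     ┗━━━━━━━━━━━━━━━━━━━━━
                                           
                                           
                                           
                                           
                                           
                                           


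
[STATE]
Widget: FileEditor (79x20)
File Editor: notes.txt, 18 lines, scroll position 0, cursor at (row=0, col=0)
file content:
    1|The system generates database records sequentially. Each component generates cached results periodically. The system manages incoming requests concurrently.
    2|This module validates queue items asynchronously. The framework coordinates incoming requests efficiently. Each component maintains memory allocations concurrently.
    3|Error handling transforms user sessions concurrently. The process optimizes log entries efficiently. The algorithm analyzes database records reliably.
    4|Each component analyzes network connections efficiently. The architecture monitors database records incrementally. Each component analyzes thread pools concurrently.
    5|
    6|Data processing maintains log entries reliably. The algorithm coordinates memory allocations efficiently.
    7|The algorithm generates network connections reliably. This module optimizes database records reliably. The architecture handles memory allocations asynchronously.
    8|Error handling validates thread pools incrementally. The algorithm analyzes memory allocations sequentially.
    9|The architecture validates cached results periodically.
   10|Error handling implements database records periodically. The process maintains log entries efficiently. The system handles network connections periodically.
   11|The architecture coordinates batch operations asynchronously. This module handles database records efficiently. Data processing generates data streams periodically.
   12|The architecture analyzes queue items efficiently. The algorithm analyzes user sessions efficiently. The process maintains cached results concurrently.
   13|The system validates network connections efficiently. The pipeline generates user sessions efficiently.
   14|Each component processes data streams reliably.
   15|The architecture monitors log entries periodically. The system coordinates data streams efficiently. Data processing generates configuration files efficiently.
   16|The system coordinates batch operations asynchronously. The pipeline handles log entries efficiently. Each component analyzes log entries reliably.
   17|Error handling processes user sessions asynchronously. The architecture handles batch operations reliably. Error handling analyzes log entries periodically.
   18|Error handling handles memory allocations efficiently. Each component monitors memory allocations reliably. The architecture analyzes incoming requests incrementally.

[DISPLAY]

█he system generates database records sequentially. Each component generates c▲
This module validates queue items asynchronously. The framework coordinates in█
Error handling transforms user sessions concurrently. The process optimizes lo░
Each component analyzes network connections efficiently. The architecture moni░
                                                                              ░
Data processing maintains log entries reliably. The algorithm coordinates memo░
The algorithm generates network connections reliably. This module optimizes da░
Error handling validates thread pools incrementally. The algorithm analyzes me░
The architecture validates cached results periodically.                       ░
Error handling implements database records periodically. The process maintains░
The architecture coordinates batch operations asynchronously. This module hand░
The architecture analyzes queue items efficiently. The algorithm analyzes user░
The system validates network connections efficiently. The pipeline generates u░
Each component processes data streams reliably.                               ░
The architecture monitors log entries periodically. The system coordinates dat░
The system coordinates batch operations asynchronously. The pipeline handles l░
Error handling processes user sessions asynchronously. The architecture handle░
Error handling handles memory allocations efficiently. Each component monitors░
                                                                              ░
                                                                              ▼


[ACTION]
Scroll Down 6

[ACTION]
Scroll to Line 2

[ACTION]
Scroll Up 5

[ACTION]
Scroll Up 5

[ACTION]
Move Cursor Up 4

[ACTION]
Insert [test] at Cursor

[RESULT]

test█he system generates database records sequentially. Each component generat▲
This module validates queue items asynchronously. The framework coordinates in█
Error handling transforms user sessions concurrently. The process optimizes lo░
Each component analyzes network connections efficiently. The architecture moni░
                                                                              ░
Data processing maintains log entries reliably. The algorithm coordinates memo░
The algorithm generates network connections reliably. This module optimizes da░
Error handling validates thread pools incrementally. The algorithm analyzes me░
The architecture validates cached results periodically.                       ░
Error handling implements database records periodically. The process maintains░
The architecture coordinates batch operations asynchronously. This module hand░
The architecture analyzes queue items efficiently. The algorithm analyzes user░
The system validates network connections efficiently. The pipeline generates u░
Each component processes data streams reliably.                               ░
The architecture monitors log entries periodically. The system coordinates dat░
The system coordinates batch operations asynchronously. The pipeline handles l░
Error handling processes user sessions asynchronously. The architecture handle░
Error handling handles memory allocations efficiently. Each component monitors░
                                                                              ░
                                                                              ▼


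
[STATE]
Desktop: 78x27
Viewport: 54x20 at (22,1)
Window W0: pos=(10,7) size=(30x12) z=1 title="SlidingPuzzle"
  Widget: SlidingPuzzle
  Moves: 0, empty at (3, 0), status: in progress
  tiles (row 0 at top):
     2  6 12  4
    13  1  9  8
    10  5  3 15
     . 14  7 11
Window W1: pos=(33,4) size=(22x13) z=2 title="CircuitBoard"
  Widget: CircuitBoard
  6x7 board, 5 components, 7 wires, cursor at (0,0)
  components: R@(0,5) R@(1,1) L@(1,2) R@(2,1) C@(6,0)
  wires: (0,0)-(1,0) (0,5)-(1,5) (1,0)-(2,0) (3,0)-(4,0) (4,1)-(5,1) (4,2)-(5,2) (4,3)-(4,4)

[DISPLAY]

                                                      
                                                      
                                                      
           ┏━━━━━━━━━━━━━━━━━━━━┓                     
           ┃ CircuitBoard       ┃                     
           ┠────────────────────┨                     
━━━━━━━━━━━┃   0 1 2 3 4 5      ┃                     
zle        ┃0  [.]              ┃                     
───────────┃    │               ┃                     
────┬────┐ ┃1   ·   R   L       ┃                     
 12 │  4 │ ┃    │               ┃                     
────┼────┤ ┃2   ·   R           ┃                     
  9 │  8 │ ┃                    ┃                     
────┼────┤ ┃3   ·               ┃                     
  3 │ 15 │ ┃    │               ┃                     
────┼────┤ ┗━━━━━━━━━━━━━━━━━━━━┛                     
  7 │ 11 │       ┃                                    
━━━━━━━━━━━━━━━━━┛                                    
                                                      
                                                      


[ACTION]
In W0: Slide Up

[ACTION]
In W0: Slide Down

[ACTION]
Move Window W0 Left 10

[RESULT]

                                                      
                                                      
                                                      
           ┏━━━━━━━━━━━━━━━━━━━━┓                     
           ┃ CircuitBoard       ┃                     
           ┠────────────────────┨                     
━━━━━━━┓   ┃   0 1 2 3 4 5      ┃                     
       ┃   ┃0  [.]              ┃                     
───────┨   ┃    │               ┃                     
       ┃   ┃1   ·   R   L       ┃                     
       ┃   ┃    │               ┃                     
       ┃   ┃2   ·   R           ┃                     
       ┃   ┃                    ┃                     
       ┃   ┃3   ·               ┃                     
       ┃   ┃    │               ┃                     
       ┃   ┗━━━━━━━━━━━━━━━━━━━━┛                     
       ┃                                              
━━━━━━━┛                                              
                                                      
                                                      


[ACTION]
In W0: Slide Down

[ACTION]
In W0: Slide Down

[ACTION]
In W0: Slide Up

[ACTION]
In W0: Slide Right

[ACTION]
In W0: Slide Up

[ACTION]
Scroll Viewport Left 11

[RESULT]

                                                      
                                                      
                                                      
                      ┏━━━━━━━━━━━━━━━━━━━━┓          
                      ┃ CircuitBoard       ┃          
                      ┠────────────────────┨          
━━━━━━━━━━━━━━━━━━┓   ┃   0 1 2 3 4 5      ┃          
zzle              ┃   ┃0  [.]              ┃          
──────────────────┨   ┃    │               ┃          
┬────┬────┐       ┃   ┃1   ·   R   L       ┃          
│ 12 │  4 │       ┃   ┃    │               ┃          
┼────┼────┤       ┃   ┃2   ·   R           ┃          
│  9 │  8 │       ┃   ┃                    ┃          
┼────┼────┤       ┃   ┃3   ·               ┃          
│  3 │ 15 │       ┃   ┃    │               ┃          
┼────┼────┤       ┃   ┗━━━━━━━━━━━━━━━━━━━━┛          
│  7 │ 11 │       ┃                                   
━━━━━━━━━━━━━━━━━━┛                                   
                                                      
                                                      


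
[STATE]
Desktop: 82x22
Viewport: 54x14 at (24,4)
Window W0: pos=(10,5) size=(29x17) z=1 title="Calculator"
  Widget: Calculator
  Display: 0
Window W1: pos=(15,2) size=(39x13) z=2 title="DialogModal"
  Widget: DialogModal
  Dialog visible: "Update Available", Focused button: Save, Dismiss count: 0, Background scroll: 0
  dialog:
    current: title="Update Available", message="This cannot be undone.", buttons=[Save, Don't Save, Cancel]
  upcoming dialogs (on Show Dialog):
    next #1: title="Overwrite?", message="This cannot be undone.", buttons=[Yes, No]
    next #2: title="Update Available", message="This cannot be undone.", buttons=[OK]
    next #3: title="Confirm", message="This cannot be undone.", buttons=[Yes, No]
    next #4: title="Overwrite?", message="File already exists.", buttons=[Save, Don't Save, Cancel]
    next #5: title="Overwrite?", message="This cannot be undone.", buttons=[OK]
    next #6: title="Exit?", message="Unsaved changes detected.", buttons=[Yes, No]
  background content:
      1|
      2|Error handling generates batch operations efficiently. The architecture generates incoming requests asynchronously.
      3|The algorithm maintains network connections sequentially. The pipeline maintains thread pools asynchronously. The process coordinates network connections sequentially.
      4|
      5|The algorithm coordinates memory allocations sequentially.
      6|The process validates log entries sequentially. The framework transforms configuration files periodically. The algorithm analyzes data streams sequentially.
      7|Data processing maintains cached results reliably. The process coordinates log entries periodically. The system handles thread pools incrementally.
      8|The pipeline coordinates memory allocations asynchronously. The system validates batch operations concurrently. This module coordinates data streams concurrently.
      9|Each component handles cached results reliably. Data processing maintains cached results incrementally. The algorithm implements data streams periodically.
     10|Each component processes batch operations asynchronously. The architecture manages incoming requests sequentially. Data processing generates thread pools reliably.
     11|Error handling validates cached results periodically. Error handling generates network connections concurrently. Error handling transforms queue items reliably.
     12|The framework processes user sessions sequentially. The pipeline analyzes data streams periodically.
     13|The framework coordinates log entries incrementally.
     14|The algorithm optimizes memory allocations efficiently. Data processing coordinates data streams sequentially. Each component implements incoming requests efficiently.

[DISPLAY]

─────────────────────────────┨                        
                             ┃                        
ndling generates batch operat┃                        
─────────────────────────┐nne┃                        
  Update Available       │   ┃                        
his cannot be undone.    │llo┃                        
e]  Don't Save   Cancel  │seq┃                        
─────────────────────────┘esu┃                        
line coordinates memory alloc┃                        
ponent handles cached results┃                        
━━━━━━━━━━━━━━━━━━━━━━━━━━━━━┛                        
───┤          ┃                                       
 + │          ┃                                       
───┤          ┃                                       


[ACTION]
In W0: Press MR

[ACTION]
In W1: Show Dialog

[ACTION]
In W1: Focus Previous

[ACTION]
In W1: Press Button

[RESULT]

─────────────────────────────┨                        
                             ┃                        
ndling generates batch operat┃                        
rithm maintains network conne┃                        
                             ┃                        
rithm coordinates memory allo┃                        
ess validates log entries seq┃                        
cessing maintains cached resu┃                        
line coordinates memory alloc┃                        
ponent handles cached results┃                        
━━━━━━━━━━━━━━━━━━━━━━━━━━━━━┛                        
───┤          ┃                                       
 + │          ┃                                       
───┤          ┃                                       


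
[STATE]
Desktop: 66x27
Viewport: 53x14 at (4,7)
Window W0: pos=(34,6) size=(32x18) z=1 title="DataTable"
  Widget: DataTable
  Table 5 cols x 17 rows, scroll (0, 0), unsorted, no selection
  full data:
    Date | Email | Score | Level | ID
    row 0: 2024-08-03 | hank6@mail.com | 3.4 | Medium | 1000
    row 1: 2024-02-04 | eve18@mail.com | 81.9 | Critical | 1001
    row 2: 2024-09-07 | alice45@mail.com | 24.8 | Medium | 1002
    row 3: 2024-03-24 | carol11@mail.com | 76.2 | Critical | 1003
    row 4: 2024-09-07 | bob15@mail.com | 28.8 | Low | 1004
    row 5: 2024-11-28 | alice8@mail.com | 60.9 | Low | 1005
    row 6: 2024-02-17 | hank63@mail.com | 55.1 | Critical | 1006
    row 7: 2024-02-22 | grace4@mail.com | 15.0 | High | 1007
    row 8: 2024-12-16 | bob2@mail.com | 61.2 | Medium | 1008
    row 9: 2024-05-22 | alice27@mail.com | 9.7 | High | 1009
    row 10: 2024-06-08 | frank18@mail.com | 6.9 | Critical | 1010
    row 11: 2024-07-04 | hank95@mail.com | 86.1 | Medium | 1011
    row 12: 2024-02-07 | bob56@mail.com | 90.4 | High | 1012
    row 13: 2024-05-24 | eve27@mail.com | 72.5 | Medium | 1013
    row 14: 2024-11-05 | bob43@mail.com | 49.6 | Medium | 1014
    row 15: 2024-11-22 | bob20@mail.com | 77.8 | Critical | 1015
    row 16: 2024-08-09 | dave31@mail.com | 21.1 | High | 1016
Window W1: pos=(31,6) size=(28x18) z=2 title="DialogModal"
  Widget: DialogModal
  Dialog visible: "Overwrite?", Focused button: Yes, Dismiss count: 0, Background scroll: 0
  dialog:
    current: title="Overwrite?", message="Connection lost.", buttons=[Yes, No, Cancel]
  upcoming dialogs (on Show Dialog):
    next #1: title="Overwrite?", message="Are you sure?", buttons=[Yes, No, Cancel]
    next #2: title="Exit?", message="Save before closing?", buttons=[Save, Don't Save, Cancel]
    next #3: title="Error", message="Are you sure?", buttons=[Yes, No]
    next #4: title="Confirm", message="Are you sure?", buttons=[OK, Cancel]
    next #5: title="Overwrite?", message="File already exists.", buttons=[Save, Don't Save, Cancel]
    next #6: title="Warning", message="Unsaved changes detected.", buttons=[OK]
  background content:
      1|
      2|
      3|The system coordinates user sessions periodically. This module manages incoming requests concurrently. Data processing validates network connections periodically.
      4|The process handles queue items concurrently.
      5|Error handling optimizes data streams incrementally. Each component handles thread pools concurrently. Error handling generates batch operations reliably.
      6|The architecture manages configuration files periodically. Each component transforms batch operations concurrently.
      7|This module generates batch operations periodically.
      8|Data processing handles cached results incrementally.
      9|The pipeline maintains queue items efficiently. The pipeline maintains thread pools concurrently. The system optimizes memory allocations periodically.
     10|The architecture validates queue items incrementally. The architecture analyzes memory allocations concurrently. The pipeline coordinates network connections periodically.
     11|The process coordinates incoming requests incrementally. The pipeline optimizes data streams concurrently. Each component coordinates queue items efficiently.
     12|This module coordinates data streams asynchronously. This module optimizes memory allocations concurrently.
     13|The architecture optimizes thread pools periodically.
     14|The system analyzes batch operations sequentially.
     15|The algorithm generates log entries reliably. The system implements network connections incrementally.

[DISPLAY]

                           ┃ DialogModal             
                           ┠─────────────────────────
                           ┃                         
                           ┃                         
                           ┃The system coordinates us
                           ┃The process handles queue
                           ┃Er┌────────────────────┐ 
                           ┃Th│     Overwrite?     │ 
                           ┃Th│  Connection lost.  │t
                           ┃Da│[Yes]  No   Cancel  │c
                           ┃Th└────────────────────┘u
                           ┃The architecture validate
                           ┃The process coordinates i
                           ┃This module coordinates d


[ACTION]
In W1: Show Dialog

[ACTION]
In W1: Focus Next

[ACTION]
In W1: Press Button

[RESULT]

                           ┃ DialogModal             
                           ┠─────────────────────────
                           ┃                         
                           ┃                         
                           ┃The system coordinates us
                           ┃The process handles queue
                           ┃Error handling optimizes 
                           ┃The architecture manages 
                           ┃This module generates bat
                           ┃Data processing handles c
                           ┃The pipeline maintains qu
                           ┃The architecture validate
                           ┃The process coordinates i
                           ┃This module coordinates d


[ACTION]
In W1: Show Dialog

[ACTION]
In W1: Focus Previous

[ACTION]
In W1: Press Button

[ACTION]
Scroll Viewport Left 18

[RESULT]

                               ┃ DialogModal         
                               ┠─────────────────────
                               ┃                     
                               ┃                     
                               ┃The system coordinate
                               ┃The process handles q
                               ┃Error handling optimi
                               ┃The architecture mana
                               ┃This module generates
                               ┃Data processing handl
                               ┃The pipeline maintain
                               ┃The architecture vali
                               ┃The process coordinat
                               ┃This module coordinat


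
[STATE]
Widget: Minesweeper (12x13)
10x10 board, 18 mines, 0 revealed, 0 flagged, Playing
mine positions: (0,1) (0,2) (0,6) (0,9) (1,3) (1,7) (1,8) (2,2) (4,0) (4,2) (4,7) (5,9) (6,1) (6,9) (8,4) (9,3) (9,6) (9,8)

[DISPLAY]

■■■■■■■■■■  
■■■■■■■■■■  
■■■■■■■■■■  
■■■■■■■■■■  
■■■■■■■■■■  
■■■■■■■■■■  
■■■■■■■■■■  
■■■■■■■■■■  
■■■■■■■■■■  
■■■■■■■■■■  
            
            
            


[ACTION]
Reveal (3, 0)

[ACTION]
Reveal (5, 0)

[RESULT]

■■■■■■■■■■  
■■■■■■■■■■  
■■■■■■■■■■  
1■■■■■■■■■  
■■■■■■■■■■  
2■■■■■■■■■  
■■■■■■■■■■  
■■■■■■■■■■  
■■■■■■■■■■  
■■■■■■■■■■  
            
            
            


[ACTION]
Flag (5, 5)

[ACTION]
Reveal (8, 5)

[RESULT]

■■■■■■■■■■  
■■■■■■■■■■  
■■■■■■■■■■  
1■■■■■■■■■  
■■■■■■■■■■  
2■■■■⚑■■■■  
■■■■■■■■■■  
■■■■■■■■■■  
■■■■■2■■■■  
■■■■■■■■■■  
            
            
            


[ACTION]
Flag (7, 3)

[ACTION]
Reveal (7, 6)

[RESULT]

■■■■■■■■■■  
■■■■112■■■  
■■■21 1■■■  
1■■2  1■■■  
■■■1  1■■■  
2■21  113■  
■■1     2■  
■■1111  1■  
■■■■■2121■  
■■■■■■■■■■  
            
            
            
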